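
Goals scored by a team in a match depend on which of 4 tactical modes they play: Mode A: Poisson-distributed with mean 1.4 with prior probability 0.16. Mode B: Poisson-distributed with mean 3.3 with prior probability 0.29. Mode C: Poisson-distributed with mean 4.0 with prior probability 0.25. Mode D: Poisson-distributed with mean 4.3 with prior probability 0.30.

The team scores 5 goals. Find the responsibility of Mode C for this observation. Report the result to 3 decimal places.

0.311

Posterior ∝ prior × likelihood, so P(k | x) ∝ π_k f_k(x); normalise over all components.
Poisson probabilities:
  L_A = 0.0110521
  L_B = 0.120286
  L_C = 0.156293
  L_D = 0.166224
Weight by the priors:
  π_A·L_A = 0.16 × 0.0110521 = 0.00176834
  π_B·L_B = 0.29 × 0.120286 = 0.0348831
  π_C·L_C = 0.25 × 0.156293 = 0.0390734
  π_D·L_D = 0.30 × 0.166224 = 0.0498673
Marginal: 0.00176834 + 0.0348831 + 0.0390734 + 0.0498673 = 0.125592
P(Mode C | x) = 0.0390734 / 0.125592 ≈ 0.311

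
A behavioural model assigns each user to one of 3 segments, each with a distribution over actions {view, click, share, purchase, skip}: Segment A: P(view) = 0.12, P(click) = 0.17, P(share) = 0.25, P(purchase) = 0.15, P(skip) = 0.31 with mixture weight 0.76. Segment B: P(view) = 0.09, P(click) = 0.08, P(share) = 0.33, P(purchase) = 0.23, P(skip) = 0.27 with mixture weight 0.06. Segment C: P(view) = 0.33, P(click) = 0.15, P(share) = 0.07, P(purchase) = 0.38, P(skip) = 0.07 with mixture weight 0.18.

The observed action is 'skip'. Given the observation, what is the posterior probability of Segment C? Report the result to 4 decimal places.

0.0477

Apply Bayes' rule: the posterior for each component is proportional to its prior times its likelihood at x.
Categorical probabilities:
  p_A = 0.31
  p_B = 0.27
  p_C = 0.07
Multiply by the mixture weights:
  π_A·p_A = 0.76 × 0.31 = 0.2356
  π_B·p_B = 0.06 × 0.27 = 0.0162
  π_C·p_C = 0.18 × 0.07 = 0.0126
Denominator: 0.2356 + 0.0162 + 0.0126 = 0.2644
So the posterior for Segment C is 0.0126 / 0.2644 ≈ 0.0477.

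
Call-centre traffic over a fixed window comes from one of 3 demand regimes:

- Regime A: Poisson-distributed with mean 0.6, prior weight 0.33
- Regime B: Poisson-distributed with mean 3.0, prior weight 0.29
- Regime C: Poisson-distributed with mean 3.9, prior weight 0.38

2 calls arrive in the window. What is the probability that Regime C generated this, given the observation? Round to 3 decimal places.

P(component k | x) = π_k·f_k(x) / marginal(x), where marginal(x) = Σ_j π_j·f_j(x).
Evaluate each component's likelihood at the observed value:
  L_A = e^(−0.6)·0.6^2/2! = 0.0987861
  L_B = e^(−3.0)·3.0^2/2! = 0.224042
  L_C = e^(−3.9)·3.9^2/2! = 0.15394
Multiply by the mixture weights:
  π_A·L_A = 0.33 × 0.0987861 = 0.0325994
  π_B·L_B = 0.29 × 0.224042 = 0.0649721
  π_C·L_C = 0.38 × 0.15394 = 0.0584971
Marginal: 0.0325994 + 0.0649721 + 0.0584971 = 0.156069
P(Regime C | data) = 0.0584971 / 0.156069 ≈ 0.375

0.375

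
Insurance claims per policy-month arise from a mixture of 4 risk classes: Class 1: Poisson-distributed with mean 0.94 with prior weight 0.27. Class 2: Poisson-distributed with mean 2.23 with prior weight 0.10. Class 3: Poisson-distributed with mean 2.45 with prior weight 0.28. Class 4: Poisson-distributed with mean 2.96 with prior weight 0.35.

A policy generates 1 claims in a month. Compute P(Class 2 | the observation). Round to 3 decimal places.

The responsibility of component k is P(Z=k) f_k(x) divided by Σ_j P(Z=j) f_j(x).
Evaluate each component's likelihood at the observed value:
  L_1 = 0.36719
  L_2 = 0.239788
  L_3 = 0.211419
  L_4 = 0.153384
Multiply by the mixture weights:
  P(Z=1)·L_1 = 0.27 × 0.36719 = 0.0991413
  P(Z=2)·L_2 = 0.10 × 0.239788 = 0.0239788
  P(Z=3)·L_3 = 0.28 × 0.211419 = 0.0591974
  P(Z=4)·L_4 = 0.35 × 0.153384 = 0.0536844
Evidence: 0.0991413 + 0.0239788 + 0.0591974 + 0.0536844 = 0.236002
So the posterior for Class 2 is 0.0239788 / 0.236002 ≈ 0.102.

0.102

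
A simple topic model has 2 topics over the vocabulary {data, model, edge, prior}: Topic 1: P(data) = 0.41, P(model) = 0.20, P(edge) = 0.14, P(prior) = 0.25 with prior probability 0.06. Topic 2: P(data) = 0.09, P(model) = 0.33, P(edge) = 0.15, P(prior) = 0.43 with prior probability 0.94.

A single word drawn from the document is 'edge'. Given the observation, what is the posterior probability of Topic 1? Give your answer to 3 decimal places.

P(component k | x) = P(Z=k)·f_k(x) / marginal(x), where marginal(x) = Σ_j P(Z=j)·f_j(x).
Categorical probabilities:
  L_1 = 0.14
  L_2 = 0.15
Multiply by the mixture weights:
  P(Z=1)·L_1 = 0.06 × 0.14 = 0.0084
  P(Z=2)·L_2 = 0.94 × 0.15 = 0.141
Denominator: 0.0084 + 0.141 = 0.1494
P(Topic 1 | data) ≈ 0.056

0.056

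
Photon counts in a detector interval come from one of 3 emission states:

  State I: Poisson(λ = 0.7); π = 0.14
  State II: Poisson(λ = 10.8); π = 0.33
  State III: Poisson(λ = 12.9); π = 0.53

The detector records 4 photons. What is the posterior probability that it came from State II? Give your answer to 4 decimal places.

By Bayes' theorem, P(k | x) = π_k f_k(x) / Σ_j π_j f_j(x).
Component likelihoods at x = 4 photons:
  f_I = e^(−0.7)·0.7^4/4! = 0.00496792
  f_II = e^(−10.8)·10.8^4/4! = 0.0115639
  f_III = e^(−12.9)·12.9^4/4! = 0.00288236
Multiply by the mixture weights:
  π_I·f_I = 0.14 × 0.00496792 = 0.000695509
  π_II·f_II = 0.33 × 0.0115639 = 0.00381608
  π_III·f_III = 0.53 × 0.00288236 = 0.00152765
Sum: 0.000695509 + 0.00381608 + 0.00152765 = 0.00603924
P(State II | x) ≈ 0.6319

0.6319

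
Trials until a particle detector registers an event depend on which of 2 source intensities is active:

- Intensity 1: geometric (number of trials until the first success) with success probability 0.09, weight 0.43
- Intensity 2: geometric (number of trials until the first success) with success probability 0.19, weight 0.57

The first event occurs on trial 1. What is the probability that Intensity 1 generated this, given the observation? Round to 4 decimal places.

0.2633

Apply Bayes' rule: the posterior for each component is proportional to its prior times its likelihood at x.
Geometric probabilities:
  p_1 = 0.09
  p_2 = 0.19
Unnormalised posteriors:
  w_1·p_1 = 0.43 × 0.09 = 0.0387
  w_2·p_2 = 0.57 × 0.19 = 0.1083
Evidence: 0.0387 + 0.1083 = 0.147
P(Intensity 1 | data) = 0.0387 / 0.147 ≈ 0.2633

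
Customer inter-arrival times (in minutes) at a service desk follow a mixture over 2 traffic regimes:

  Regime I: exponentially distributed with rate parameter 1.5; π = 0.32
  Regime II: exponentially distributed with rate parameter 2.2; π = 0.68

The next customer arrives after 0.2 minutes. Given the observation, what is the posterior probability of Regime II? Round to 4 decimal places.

P(component k | x) = π_k·f_k(x) / marginal(x), where marginal(x) = Σ_j π_j·f_j(x).
Component likelihoods at x = 0.2 minutes:
  L_I = 1.5·e^(−1.5·0.2) = 1.5·e^(−0.3000) = 1.11123
  L_II = 2.2·e^(−2.2·0.2) = 2.2·e^(−0.4400) = 1.41688
Weight by the priors:
  π_I·L_I = 0.32 × 1.11123 = 0.355593
  π_II·L_II = 0.68 × 1.41688 = 0.963478
Denominator: 0.355593 + 0.963478 = 1.31907
Responsibility of Regime II: 0.963478 / 1.31907 ≈ 0.7304

0.7304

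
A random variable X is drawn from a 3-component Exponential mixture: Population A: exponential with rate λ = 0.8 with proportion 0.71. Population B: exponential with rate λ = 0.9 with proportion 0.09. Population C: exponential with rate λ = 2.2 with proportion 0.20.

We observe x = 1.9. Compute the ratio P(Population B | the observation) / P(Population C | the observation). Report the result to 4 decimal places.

The posterior odds equal the prior odds times the likelihood ratio: (w_i/w_j)·(f_i(x)/f_j(x)).
Evaluate each component's likelihood at the observed value:
  p_A = 0.8·e^(−0.8·1.9) = 0.8·e^(−1.5200) = 0.17497
  p_B = 0.9·e^(−0.9·1.9) = 0.9·e^(−1.7100) = 0.162779
  p_C = 2.2·e^(−2.2·1.9) = 2.2·e^(−4.1800) = 0.0336567
Posterior odds = (w_B·p_B) / (w_C·p_C) = (0.09·0.162779) / (0.20·0.0336567) = 0.0146501 / 0.00673134 ≈ 2.1764

2.1764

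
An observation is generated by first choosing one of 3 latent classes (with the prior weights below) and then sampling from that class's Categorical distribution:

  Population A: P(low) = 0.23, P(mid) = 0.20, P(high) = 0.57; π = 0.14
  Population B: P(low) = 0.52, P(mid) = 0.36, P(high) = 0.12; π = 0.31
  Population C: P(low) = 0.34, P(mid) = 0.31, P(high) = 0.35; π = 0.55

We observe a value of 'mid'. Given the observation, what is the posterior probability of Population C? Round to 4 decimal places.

0.5498

Posterior ∝ prior × likelihood, so P(k | x) ∝ P(Z=k) f_k(x); normalise over all components.
Evaluate each component's likelihood at the observed value:
  f_A = 0.2
  f_B = 0.36
  f_C = 0.31
Weight by the priors:
  P(Z=A)·f_A = 0.14 × 0.2 = 0.028
  P(Z=B)·f_B = 0.31 × 0.36 = 0.1116
  P(Z=C)·f_C = 0.55 × 0.31 = 0.1705
Normaliser: 0.028 + 0.1116 + 0.1705 = 0.3101
Responsibility of Population C: 0.1705 / 0.3101 ≈ 0.5498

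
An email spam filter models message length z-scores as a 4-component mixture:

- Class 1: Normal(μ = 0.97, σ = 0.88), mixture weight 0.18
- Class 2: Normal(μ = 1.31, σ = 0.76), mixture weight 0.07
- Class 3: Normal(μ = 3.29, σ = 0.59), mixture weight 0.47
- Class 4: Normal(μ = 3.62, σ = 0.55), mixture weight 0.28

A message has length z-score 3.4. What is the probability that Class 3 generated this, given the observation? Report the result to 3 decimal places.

0.622

The responsibility of component k is π_k f_k(x) divided by Σ_j π_j f_j(x).
Normal densities:
  f_1 = (1/(0.88·√(2π)))·exp(−(3.4−0.97)²/(2·0.88²)) = 0.453344·exp(-3.81256) = 0.010015
  f_2 = (1/(0.76·√(2π)))·exp(−(3.4−1.31)²/(2·0.76²)) = 0.524924·exp(-3.78125) = 0.0119652
  f_3 = (1/(0.59·√(2π)))·exp(−(3.4−3.29)²/(2·0.59²)) = 0.676173·exp(-0.01738) = 0.664523
  f_4 = (1/(0.55·√(2π)))·exp(−(3.4−3.62)²/(2·0.55²)) = 0.725350·exp(-0.08000) = 0.669582
Prior × likelihood for each component:
  π_1·f_1 = 0.18 × 0.010015 = 0.0018027
  π_2·f_2 = 0.07 × 0.0119652 = 0.000837565
  π_3·f_3 = 0.47 × 0.664523 = 0.312326
  π_4·f_4 = 0.28 × 0.669582 = 0.187483
Marginal: 0.0018027 + 0.000837565 + 0.312326 + 0.187483 = 0.502449
So the posterior for Class 3 is 0.312326 / 0.502449 ≈ 0.622.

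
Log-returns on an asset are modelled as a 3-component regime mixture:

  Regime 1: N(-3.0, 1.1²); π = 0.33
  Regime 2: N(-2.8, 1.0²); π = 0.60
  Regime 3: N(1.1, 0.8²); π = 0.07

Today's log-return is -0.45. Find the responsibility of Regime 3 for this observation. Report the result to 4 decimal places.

0.1867

The responsibility of component k is P(Z=k) f_k(x) divided by Σ_j P(Z=j) f_j(x).
Evaluate each component's likelihood at the observed value:
  f_1 = (1/(1.1·√(2π)))·exp(−(-0.45−-3.0)²/(2·1.1²)) = 0.362675·exp(-2.68698) = 0.0246931
  f_2 = (1/(1.0·√(2π)))·exp(−(-0.45−-2.8)²/(2·1.0²)) = 0.398942·exp(-2.76125) = 0.0252182
  f_3 = (1/(0.8·√(2π)))·exp(−(-0.45−1.1)²/(2·0.8²)) = 0.498678·exp(-1.87695) = 0.0763255
Prior × likelihood for each component:
  P(Z=1)·f_1 = 0.33 × 0.0246931 = 0.00814872
  P(Z=2)·f_2 = 0.60 × 0.0252182 = 0.0151309
  P(Z=3)·f_3 = 0.07 × 0.0763255 = 0.00534279
Denominator: 0.00814872 + 0.0151309 + 0.00534279 = 0.0286224
P(Regime 3 | data) ≈ 0.1867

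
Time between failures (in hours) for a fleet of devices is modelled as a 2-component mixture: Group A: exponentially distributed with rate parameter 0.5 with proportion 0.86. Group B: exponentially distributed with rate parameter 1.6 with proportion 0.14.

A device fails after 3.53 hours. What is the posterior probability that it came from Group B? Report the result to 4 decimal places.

0.0106

P(component k | x) = w_k·f_k(x) / marginal(x), where marginal(x) = Σ_j w_j·f_j(x).
Exponential densities:
  p_A = 0.5·e^(−0.5·3.53) = 0.5·e^(−1.7650) = 0.0855934
  p_B = 1.6·e^(−1.6·3.53) = 1.6·e^(−5.6480) = 0.00563929
Multiply by the mixture weights:
  w_A·p_A = 0.86 × 0.0855934 = 0.0736103
  w_B·p_B = 0.14 × 0.00563929 = 0.000789501
Marginal: 0.0736103 + 0.000789501 = 0.0743998
Responsibility of Group B: 0.000789501 / 0.0743998 ≈ 0.0106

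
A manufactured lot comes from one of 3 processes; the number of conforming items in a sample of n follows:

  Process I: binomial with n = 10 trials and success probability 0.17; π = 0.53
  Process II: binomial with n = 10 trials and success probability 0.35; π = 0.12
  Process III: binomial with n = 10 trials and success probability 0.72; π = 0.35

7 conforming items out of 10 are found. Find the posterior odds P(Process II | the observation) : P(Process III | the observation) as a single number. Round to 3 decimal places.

0.028

Only the two components matter; the odds are (π_i f_i(x)) / (π_j f_j(x)).
Binomial probabilities:
  p_I = 0.000281552
  p_II = 0.021203
  p_III = 0.26423
Posterior odds = (π_II·p_II) / (π_III·p_III) = (0.12·0.021203) / (0.35·0.26423) = 0.00254436 / 0.0924806 ≈ 0.028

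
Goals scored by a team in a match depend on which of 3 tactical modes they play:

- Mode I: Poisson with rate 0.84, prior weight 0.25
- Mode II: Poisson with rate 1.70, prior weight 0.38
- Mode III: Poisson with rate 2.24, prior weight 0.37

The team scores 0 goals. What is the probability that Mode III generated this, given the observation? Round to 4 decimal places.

P(component k | x) = π_k·f_k(x) / marginal(x), where marginal(x) = Σ_j π_j·f_j(x).
Component likelihoods at x = 0 goals:
  f_I = e^(−0.84)·0.84^0/0! = 0.431711
  f_II = e^(−1.70)·1.70^0/0! = 0.182684
  f_III = e^(−2.24)·2.24^0/0! = 0.106459
Prior × likelihood for each component:
  π_I·f_I = 0.25 × 0.431711 = 0.107928
  π_II·f_II = 0.38 × 0.182684 = 0.0694197
  π_III·f_III = 0.37 × 0.106459 = 0.0393896
Marginal: 0.107928 + 0.0694197 + 0.0393896 = 0.216737
P(Mode III | the observation) = 0.0393896 / 0.216737 ≈ 0.1817

0.1817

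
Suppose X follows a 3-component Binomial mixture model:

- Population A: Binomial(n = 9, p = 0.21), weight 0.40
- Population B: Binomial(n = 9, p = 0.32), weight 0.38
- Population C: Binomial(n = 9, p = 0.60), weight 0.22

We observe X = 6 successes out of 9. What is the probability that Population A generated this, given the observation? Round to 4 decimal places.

The responsibility of component k is π_k f_k(x) divided by Σ_j π_j f_j(x).
Binomial probabilities:
  L_A = C(9,6)·0.21^6·0.79^3 = 84·8.57661e-05·0.493039 = 0.00355203
  L_B = C(9,6)·0.32^6·0.68^3 = 84·0.00107374·0.314432 = 0.02836
  L_C = C(9,6)·0.60^6·0.40^3 = 84·0.046656·0.064 = 0.250823
Weight by the priors:
  π_A·L_A = 0.40 × 0.00355203 = 0.00142081
  π_B·L_B = 0.38 × 0.02836 = 0.0107768
  π_C·L_C = 0.22 × 0.250823 = 0.055181
Denominator: 0.00142081 + 0.0107768 + 0.055181 = 0.0673786
P(Population A | x) = 0.00142081 / 0.0673786 ≈ 0.0211

0.0211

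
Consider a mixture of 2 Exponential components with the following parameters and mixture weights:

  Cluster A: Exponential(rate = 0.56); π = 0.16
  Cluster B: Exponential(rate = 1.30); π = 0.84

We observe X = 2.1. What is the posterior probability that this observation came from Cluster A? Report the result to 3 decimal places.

0.280

By Bayes' theorem, P(k | x) = P(Z=k) f_k(x) / Σ_j P(Z=j) f_j(x).
Exponential densities:
  L_A = 0.56·e^(−0.56·2.1) = 0.56·e^(−1.1760) = 0.172766
  L_B = 1.30·e^(−1.30·2.1) = 1.30·e^(−2.7300) = 0.0847851
Weight by the priors:
  P(Z=A)·L_A = 0.16 × 0.172766 = 0.0276425
  P(Z=B)·L_B = 0.84 × 0.0847851 = 0.0712195
Evidence: 0.0276425 + 0.0712195 = 0.098862
P(Cluster A | data) ≈ 0.280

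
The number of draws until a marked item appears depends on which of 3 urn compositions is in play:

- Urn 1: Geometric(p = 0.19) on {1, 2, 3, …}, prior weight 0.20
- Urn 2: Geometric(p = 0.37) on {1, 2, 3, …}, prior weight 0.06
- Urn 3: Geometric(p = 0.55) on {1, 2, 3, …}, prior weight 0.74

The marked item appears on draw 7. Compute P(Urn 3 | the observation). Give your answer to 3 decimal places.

0.218

Posterior ∝ prior × likelihood, so P(k | x) ∝ π_k f_k(x); normalise over all components.
Geometric probabilities:
  L_1 = 0.0536616
  L_2 = 0.0231337
  L_3 = 0.00456707
Multiply by the mixture weights:
  π_1·L_1 = 0.20 × 0.0536616 = 0.0107323
  π_2·L_2 = 0.06 × 0.0231337 = 0.00138802
  π_3·L_3 = 0.74 × 0.00456707 = 0.00337963
Normaliser: 0.0107323 + 0.00138802 + 0.00337963 = 0.0155
So the posterior for Urn 3 is 0.00337963 / 0.0155 ≈ 0.218.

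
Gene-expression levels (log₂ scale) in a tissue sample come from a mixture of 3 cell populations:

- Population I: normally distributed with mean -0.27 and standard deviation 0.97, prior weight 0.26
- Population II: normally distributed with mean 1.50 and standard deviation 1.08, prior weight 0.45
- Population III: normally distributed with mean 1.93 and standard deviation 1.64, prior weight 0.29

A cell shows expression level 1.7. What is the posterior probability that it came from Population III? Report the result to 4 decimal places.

By Bayes' theorem, P(k | x) = w_k f_k(x) / Σ_j w_j f_j(x).
Component likelihoods at x = 1.7:
  p_I = (1/(0.97·√(2π)))·exp(−(1.7−-0.27)²/(2·0.97²)) = 0.411281·exp(-2.06233) = 0.0522972
  p_II = (1/(1.08·√(2π)))·exp(−(1.7−1.50)²/(2·1.08²)) = 0.369391·exp(-0.01715) = 0.363111
  p_III = (1/(1.64·√(2π)))·exp(−(1.7−1.93)²/(2·1.64²)) = 0.243257·exp(-0.00983) = 0.240877
Multiply by the mixture weights:
  w_I·p_I = 0.26 × 0.0522972 = 0.0135973
  w_II·p_II = 0.45 × 0.363111 = 0.1634
  w_III·p_III = 0.29 × 0.240877 = 0.0698543
Evidence: 0.0135973 + 0.1634 + 0.0698543 = 0.246852
So the posterior for Population III is 0.0698543 / 0.246852 ≈ 0.2830.

0.2830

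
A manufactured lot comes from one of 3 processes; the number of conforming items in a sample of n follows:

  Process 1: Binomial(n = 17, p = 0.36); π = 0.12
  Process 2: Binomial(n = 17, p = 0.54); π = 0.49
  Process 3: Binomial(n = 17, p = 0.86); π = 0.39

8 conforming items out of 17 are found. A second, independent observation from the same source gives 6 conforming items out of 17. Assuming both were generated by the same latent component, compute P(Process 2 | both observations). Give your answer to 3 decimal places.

0.617

Apply Bayes' rule: the posterior for each component is proportional to its prior times its likelihood at x.
Since both observations come from the same component, the likelihood for component k is f_k(x₁)·f_k(x₂).
  f_1 = [0.123545] × [0.198781] = 0.0245584
  f_2 = [0.16209] × [0.0598796] = 0.00970587
  f_3 = [0.000150288] × [2.02759e-06] = 3.04722e-10
Prior × likelihood for each component:
  P(Z=1)·f_1 = 0.12 × 0.0245584 = 0.00294701
  P(Z=2)·f_2 = 0.49 × 0.00970587 = 0.00475588
  P(Z=3)·f_3 = 0.39 × 3.04722e-10 = 1.18842e-10
Sum: 0.00294701 + 0.00475588 + 1.18842e-10 = 0.00770288
P(Process 2 | x₁, x₂) ≈ 0.617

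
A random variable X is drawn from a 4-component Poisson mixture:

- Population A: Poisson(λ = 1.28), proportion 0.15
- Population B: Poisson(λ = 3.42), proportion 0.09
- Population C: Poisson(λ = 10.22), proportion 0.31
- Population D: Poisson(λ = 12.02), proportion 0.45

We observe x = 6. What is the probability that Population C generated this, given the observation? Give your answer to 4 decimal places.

Posterior ∝ prior × likelihood, so P(k | x) ∝ w_k f_k(x); normalise over all components.
Component likelihoods at x = 6:
  L_A = 0.00169836
  L_B = 0.0727004
  L_C = 0.0576611
  L_D = 0.0252275
Multiply by the mixture weights:
  w_A·L_A = 0.15 × 0.00169836 = 0.000254754
  w_B·L_B = 0.09 × 0.0727004 = 0.00654304
  w_C·L_C = 0.31 × 0.0576611 = 0.017875
  w_D·L_D = 0.45 × 0.0252275 = 0.0113524
Denominator: 0.000254754 + 0.00654304 + 0.017875 + 0.0113524 = 0.0360251
P(Population C | the observation) = 0.017875 / 0.0360251 ≈ 0.4962

0.4962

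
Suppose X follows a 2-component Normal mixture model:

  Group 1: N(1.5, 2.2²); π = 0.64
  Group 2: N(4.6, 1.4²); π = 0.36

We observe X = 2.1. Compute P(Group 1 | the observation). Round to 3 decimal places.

0.843

Apply Bayes' rule: the posterior for each component is proportional to its prior times its likelihood at x.
Component likelihoods at x = 2.1:
  L_1 = 0.174717
  L_2 = 0.057856
Multiply by the mixture weights:
  w_1·L_1 = 0.64 × 0.174717 = 0.111819
  w_2·L_2 = 0.36 × 0.057856 = 0.0208282
Sum: 0.111819 + 0.0208282 = 0.132647
P(Group 1 | 2.1) = 0.111819 / 0.132647 ≈ 0.843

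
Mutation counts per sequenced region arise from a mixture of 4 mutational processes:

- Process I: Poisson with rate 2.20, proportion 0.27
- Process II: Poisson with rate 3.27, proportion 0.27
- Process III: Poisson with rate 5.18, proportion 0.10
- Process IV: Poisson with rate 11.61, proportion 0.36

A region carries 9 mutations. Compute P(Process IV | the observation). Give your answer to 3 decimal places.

Apply Bayes' rule: the posterior for each component is proportional to its prior times its likelihood at x.
Poisson probabilities:
  p_I = e^(−2.20)·2.20^9/9! = 0.000368632
  p_II = e^(−3.27)·3.27^9/9! = 0.00447738
  p_III = e^(−5.18)·5.18^9/9! = 0.0416447
  p_IV = e^(−11.61)·11.61^9/9! = 0.0958447
Weight by the priors:
  π_I·p_I = 0.27 × 0.000368632 = 9.95307e-05
  π_II·p_II = 0.27 × 0.00447738 = 0.00120889
  π_III·p_III = 0.10 × 0.0416447 = 0.00416447
  π_IV·p_IV = 0.36 × 0.0958447 = 0.0345041
Evidence: 9.95307e-05 + 0.00120889 + 0.00416447 + 0.0345041 = 0.039977
Responsibility of Process IV: 0.0345041 / 0.039977 ≈ 0.863

0.863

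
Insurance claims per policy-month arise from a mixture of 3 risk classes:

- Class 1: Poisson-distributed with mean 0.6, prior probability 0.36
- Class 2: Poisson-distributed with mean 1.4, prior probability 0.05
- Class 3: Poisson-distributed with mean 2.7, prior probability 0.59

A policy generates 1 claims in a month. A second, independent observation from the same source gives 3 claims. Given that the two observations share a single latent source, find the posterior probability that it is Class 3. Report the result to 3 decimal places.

0.846

By Bayes' theorem, P(k | x) = w_k f_k(x) / Σ_j w_j f_j(x).
Since both observations come from the same component, the likelihood for component k is f_k(x₁)·f_k(x₂).
  L_1 = [e^(−0.6)·0.6^1/1! = 0.329287] × [0.0197572] = 0.00650579
  L_2 = [e^(−1.4)·1.4^1/1! = 0.345236] × [0.112777] = 0.0389347
  L_3 = [e^(−2.7)·2.7^1/1! = 0.181455] × [0.220468] = 0.0400049
Prior × likelihood for each component:
  w_1·L_1 = 0.36 × 0.00650579 = 0.00234209
  w_2·L_2 = 0.05 × 0.0389347 = 0.00194673
  w_3·L_3 = 0.59 × 0.0400049 = 0.0236029
Evidence: 0.00234209 + 0.00194673 + 0.0236029 = 0.0278917
P(Class 3 | x) = 0.0236029 / 0.0278917 ≈ 0.846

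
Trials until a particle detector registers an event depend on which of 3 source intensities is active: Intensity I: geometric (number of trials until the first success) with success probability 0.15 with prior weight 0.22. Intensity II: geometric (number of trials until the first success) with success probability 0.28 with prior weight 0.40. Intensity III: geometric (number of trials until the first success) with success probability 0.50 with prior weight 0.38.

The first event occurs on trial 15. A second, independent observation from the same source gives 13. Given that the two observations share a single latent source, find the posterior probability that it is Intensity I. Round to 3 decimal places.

Apply Bayes' rule: the posterior for each component is proportional to its prior times its likelihood at x.
Since both observations come from the same component, the likelihood for component k is f_k(x₁)·f_k(x₂).
  f_I = [0.15·(1−0.15)^14 = 0.15·0.10277 = 0.0154155] × [0.0213363] = 0.000328908
  f_II = [0.28·(1−0.28)^14 = 0.28·0.0100613 = 0.00281717] × [0.00543435] = 1.53095e-05
  f_III = [0.50·(1−0.50)^14 = 0.50·6.10352e-05 = 3.05176e-05] × [0.00012207] = 3.72529e-09
Prior × likelihood for each component:
  π_I·f_I = 0.22 × 0.000328908 = 7.23598e-05
  π_II·f_II = 0.40 × 1.53095e-05 = 6.1238e-06
  π_III·f_III = 0.38 × 3.72529e-09 = 1.41561e-09
Marginal: 7.23598e-05 + 6.1238e-06 + 1.41561e-09 = 7.8485e-05
P(Intensity I | x₁, x₂) = 7.23598e-05 / 7.8485e-05 ≈ 0.922

0.922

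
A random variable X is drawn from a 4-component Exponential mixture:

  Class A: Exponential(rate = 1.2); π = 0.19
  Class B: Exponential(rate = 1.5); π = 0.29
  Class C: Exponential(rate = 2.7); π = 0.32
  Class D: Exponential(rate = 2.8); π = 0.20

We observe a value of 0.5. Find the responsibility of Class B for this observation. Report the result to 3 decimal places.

Posterior ∝ prior × likelihood, so P(k | x) ∝ w_k f_k(x); normalise over all components.
Component likelihoods at x = 0.5:
  L_A = 1.2·e^(−1.2·0.5) = 1.2·e^(−0.6000) = 0.658574
  L_B = 1.5·e^(−1.5·0.5) = 1.5·e^(−0.7500) = 0.70855
  L_C = 2.7·e^(−2.7·0.5) = 2.7·e^(−1.3500) = 0.699949
  L_D = 2.8·e^(−2.8·0.5) = 2.8·e^(−1.4000) = 0.690471
Prior × likelihood for each component:
  w_A·L_A = 0.19 × 0.658574 = 0.125129
  w_B·L_B = 0.29 × 0.70855 = 0.205479
  w_C·L_C = 0.32 × 0.699949 = 0.223984
  w_D·L_D = 0.20 × 0.690471 = 0.138094
Evidence: 0.125129 + 0.205479 + 0.223984 + 0.138094 = 0.692686
P(Class B | x) = 0.205479 / 0.692686 ≈ 0.297

0.297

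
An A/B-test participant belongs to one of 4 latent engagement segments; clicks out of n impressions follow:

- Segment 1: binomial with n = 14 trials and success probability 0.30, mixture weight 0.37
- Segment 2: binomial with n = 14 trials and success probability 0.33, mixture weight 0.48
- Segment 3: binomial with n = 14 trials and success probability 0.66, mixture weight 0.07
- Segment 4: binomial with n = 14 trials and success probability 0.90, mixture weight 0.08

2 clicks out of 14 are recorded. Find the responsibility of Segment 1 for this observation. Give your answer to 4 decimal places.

0.5186

Apply Bayes' rule: the posterior for each component is proportional to its prior times its likelihood at x.
Evaluate each component's likelihood at the observed value:
  p_1 = C(14,2)·0.30^2·0.70^12 = 91·0.09·0.0138413 = 0.11336
  p_2 = C(14,2)·0.33^2·0.67^12 = 91·0.1089·0.00818272 = 0.0810899
  p_3 = C(14,2)·0.66^2·0.34^12 = 91·0.4356·2.38642e-06 = 9.45968e-05
  p_4 = C(14,2)·0.90^2·0.10^12 = 91·0.81·1e-12 = 7.371e-11
Multiply by the mixture weights:
  π_1·p_1 = 0.37 × 0.11336 = 0.0419433
  π_2·p_2 = 0.48 × 0.0810899 = 0.0389232
  π_3·p_3 = 0.07 × 9.45968e-05 = 6.62177e-06
  π_4·p_4 = 0.08 × 7.371e-11 = 5.8968e-12
Normaliser: 0.0419433 + 0.0389232 + 6.62177e-06 + 5.8968e-12 = 0.080873
P(Segment 1 | the observation) ≈ 0.5186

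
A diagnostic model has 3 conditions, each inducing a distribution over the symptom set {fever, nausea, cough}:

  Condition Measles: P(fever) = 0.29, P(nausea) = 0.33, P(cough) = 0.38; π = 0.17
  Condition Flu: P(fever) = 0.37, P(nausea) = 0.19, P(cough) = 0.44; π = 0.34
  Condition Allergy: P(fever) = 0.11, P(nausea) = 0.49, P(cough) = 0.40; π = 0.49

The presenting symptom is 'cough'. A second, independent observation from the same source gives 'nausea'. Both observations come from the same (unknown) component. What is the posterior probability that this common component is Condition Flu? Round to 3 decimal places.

0.195

Posterior ∝ prior × likelihood, so P(k | x) ∝ w_k f_k(x); normalise over all components.
Since both observations come from the same component, the likelihood for component k is f_k(x₁)·f_k(x₂).
  p_Measles = [P(cough | comp) = 0.38] × [0.33] = 0.1254
  p_Flu = [P(cough | comp) = 0.44] × [0.19] = 0.0836
  p_Allergy = [P(cough | comp) = 0.40] × [0.49] = 0.196
Weight by the priors:
  w_Measles·p_Measles = 0.17 × 0.1254 = 0.021318
  w_Flu·p_Flu = 0.34 × 0.0836 = 0.028424
  w_Allergy·p_Allergy = 0.49 × 0.196 = 0.09604
Denominator: 0.021318 + 0.028424 + 0.09604 = 0.145782
Responsibility of Condition Flu: 0.028424 / 0.145782 ≈ 0.195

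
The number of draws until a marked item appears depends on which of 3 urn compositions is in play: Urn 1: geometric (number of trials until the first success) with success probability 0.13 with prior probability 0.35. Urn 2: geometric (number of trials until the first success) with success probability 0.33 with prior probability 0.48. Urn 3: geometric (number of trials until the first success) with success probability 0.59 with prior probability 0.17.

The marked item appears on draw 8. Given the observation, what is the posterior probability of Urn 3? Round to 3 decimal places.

Apply Bayes' rule: the posterior for each component is proportional to its prior times its likelihood at x.
Evaluate each component's likelihood at the observed value:
  p_1 = 0.0490431
  p_2 = 0.0200003
  p_3 = 0.00114905
Unnormalised posteriors:
  π_1·p_1 = 0.35 × 0.0490431 = 0.0171651
  π_2·p_2 = 0.48 × 0.0200003 = 0.00960017
  π_3·p_3 = 0.17 × 0.00114905 = 0.000195339
Evidence: 0.0171651 + 0.00960017 + 0.000195339 = 0.0269606
P(Urn 3 | data) ≈ 0.007

0.007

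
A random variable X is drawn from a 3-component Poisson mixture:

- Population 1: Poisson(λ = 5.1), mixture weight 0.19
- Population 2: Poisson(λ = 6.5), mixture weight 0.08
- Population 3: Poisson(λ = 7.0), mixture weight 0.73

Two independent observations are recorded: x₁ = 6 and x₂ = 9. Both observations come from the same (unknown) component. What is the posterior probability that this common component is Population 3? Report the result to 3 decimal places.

The responsibility of component k is π_k f_k(x) divided by Σ_j π_j f_j(x).
Since both observations come from the same component, the likelihood for component k is f_k(x₁)·f_k(x₂).
  p_1 = [e^(−5.1)·5.1^6/6! = 0.149] × [0.0392163] = 0.00584324
  p_2 = [e^(−6.5)·6.5^6/6! = 0.157483] × [0.085811] = 0.0135138
  p_3 = [e^(−7.0)·7.0^6/6! = 0.149003] × [0.101405] = 0.0151096
Weight by the priors:
  π_1·p_1 = 0.19 × 0.00584324 = 0.00111021
  π_2·p_2 = 0.08 × 0.0135138 = 0.0010811
  π_3·p_3 = 0.73 × 0.0151096 = 0.01103
Denominator: 0.00111021 + 0.0010811 + 0.01103 = 0.0132213
Responsibility of Population 3: 0.01103 / 0.0132213 ≈ 0.834

0.834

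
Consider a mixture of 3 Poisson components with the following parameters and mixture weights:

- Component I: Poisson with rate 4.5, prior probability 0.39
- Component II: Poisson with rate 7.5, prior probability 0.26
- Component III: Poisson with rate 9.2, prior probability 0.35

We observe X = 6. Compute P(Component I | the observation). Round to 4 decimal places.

P(component k | x) = π_k·f_k(x) / marginal(x), where marginal(x) = Σ_j π_j·f_j(x).
Evaluate each component's likelihood at the observed value:
  f_I = e^(−4.5)·4.5^6/6! = 0.12812
  f_II = e^(−7.5)·7.5^6/6! = 0.136718
  f_III = e^(−9.2)·9.2^6/6! = 0.0850913
Unnormalised posteriors:
  π_I·f_I = 0.39 × 0.12812 = 0.0499669
  π_II·f_II = 0.26 × 0.136718 = 0.0355467
  π_III·f_III = 0.35 × 0.0850913 = 0.029782
Sum: 0.0499669 + 0.0355467 + 0.029782 = 0.115296
Responsibility of Component I: 0.0499669 / 0.115296 ≈ 0.4334

0.4334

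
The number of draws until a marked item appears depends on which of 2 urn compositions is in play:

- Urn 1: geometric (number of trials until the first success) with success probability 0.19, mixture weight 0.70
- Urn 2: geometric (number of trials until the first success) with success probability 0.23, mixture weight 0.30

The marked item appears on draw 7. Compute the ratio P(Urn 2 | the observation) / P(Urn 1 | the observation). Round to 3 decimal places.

The posterior odds equal the prior odds times the likelihood ratio: (π_i/π_j)·(f_i(x)/f_j(x)).
Component likelihoods at x = 7:
  L_1 = 0.19·(1−0.19)^6 = 0.19·0.28243 = 0.0536616
  L_2 = 0.23·(1−0.23)^6 = 0.23·0.208422 = 0.0479371
0.0143811 / 0.0375631 ≈ 0.383

0.383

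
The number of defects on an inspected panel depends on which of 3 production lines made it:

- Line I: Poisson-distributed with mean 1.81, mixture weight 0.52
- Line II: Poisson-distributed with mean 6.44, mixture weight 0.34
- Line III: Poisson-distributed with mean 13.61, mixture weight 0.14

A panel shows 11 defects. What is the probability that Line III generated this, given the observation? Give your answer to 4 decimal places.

Apply Bayes' rule: the posterior for each component is proportional to its prior times its likelihood at x.
Component likelihoods at x = 11 defects:
  p_I = 2.8005e-06
  p_II = 0.0316033
  p_III = 0.0913137
Multiply by the mixture weights:
  w_I·p_I = 0.52 × 2.8005e-06 = 1.45626e-06
  w_II·p_II = 0.34 × 0.0316033 = 0.0107451
  w_III·p_III = 0.14 × 0.0913137 = 0.0127839
Evidence: 1.45626e-06 + 0.0107451 + 0.0127839 = 0.0235305
P(Line III | 11 defects) = 0.0127839 / 0.0235305 ≈ 0.5433

0.5433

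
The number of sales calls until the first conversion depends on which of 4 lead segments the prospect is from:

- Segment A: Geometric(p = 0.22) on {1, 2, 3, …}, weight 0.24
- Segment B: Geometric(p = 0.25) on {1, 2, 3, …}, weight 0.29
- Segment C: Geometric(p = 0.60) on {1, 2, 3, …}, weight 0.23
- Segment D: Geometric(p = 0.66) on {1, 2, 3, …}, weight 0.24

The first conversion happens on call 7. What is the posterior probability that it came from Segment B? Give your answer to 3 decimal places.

The responsibility of component k is P(Z=k) f_k(x) divided by Σ_j P(Z=j) f_j(x).
Geometric probabilities:
  f_A = 0.22·(1−0.22)^6 = 0.22·0.2252 = 0.0495439
  f_B = 0.25·(1−0.25)^6 = 0.25·0.177979 = 0.0444946
  f_C = 0.60·(1−0.60)^6 = 0.60·0.004096 = 0.0024576
  f_D = 0.66·(1−0.66)^6 = 0.66·0.0015448 = 0.00101957
Unnormalised posteriors:
  P(Z=A)·f_A = 0.24 × 0.0495439 = 0.0118905
  P(Z=B)·f_B = 0.29 × 0.0444946 = 0.0129034
  P(Z=C)·f_C = 0.23 × 0.0024576 = 0.000565248
  P(Z=D)·f_D = 0.24 × 0.00101957 = 0.000244697
Normaliser: 0.0118905 + 0.0129034 + 0.000565248 + 0.000244697 = 0.0256039
So the posterior for Segment B is 0.0129034 / 0.0256039 ≈ 0.504.

0.504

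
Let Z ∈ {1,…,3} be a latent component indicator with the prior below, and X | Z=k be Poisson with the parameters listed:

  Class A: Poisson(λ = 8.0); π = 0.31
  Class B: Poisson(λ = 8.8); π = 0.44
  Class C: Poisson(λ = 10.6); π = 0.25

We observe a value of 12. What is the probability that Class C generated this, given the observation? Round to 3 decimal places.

0.369

Posterior ∝ prior × likelihood, so P(k | x) ∝ P(Z=k) f_k(x); normalise over all components.
Poisson probabilities:
  p_A = e^(−8.0)·8.0^12/12! = 0.0481268
  p_B = e^(−8.8)·8.8^12/12! = 0.0678678
  p_C = e^(−10.6)·10.6^12/12! = 0.104668
Unnormalised posteriors:
  P(Z=A)·p_A = 0.31 × 0.0481268 = 0.0149193
  P(Z=B)·p_B = 0.44 × 0.0678678 = 0.0298618
  P(Z=C)·p_C = 0.25 × 0.104668 = 0.0261669
Denominator: 0.0149193 + 0.0298618 + 0.0261669 = 0.070948
Responsibility of Class C: 0.0261669 / 0.070948 ≈ 0.369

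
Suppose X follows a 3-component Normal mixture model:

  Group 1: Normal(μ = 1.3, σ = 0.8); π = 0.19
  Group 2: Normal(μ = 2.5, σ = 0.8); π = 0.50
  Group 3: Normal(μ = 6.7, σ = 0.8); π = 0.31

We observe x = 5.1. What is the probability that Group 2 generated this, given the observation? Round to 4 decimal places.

0.0571

By Bayes' theorem, P(k | x) = π_k f_k(x) / Σ_j π_j f_j(x).
Normal densities:
  L_1 = (1/(0.8·√(2π)))·exp(−(5.1−1.3)²/(2·0.8²)) = 0.498678·exp(-11.28125) = 6.28688e-06
  L_2 = (1/(0.8·√(2π)))·exp(−(5.1−2.5)²/(2·0.8²)) = 0.498678·exp(-5.28125) = 0.00253631
  L_3 = (1/(0.8·√(2π)))·exp(−(5.1−6.7)²/(2·0.8²)) = 0.498678·exp(-2.00000) = 0.0674887
Unnormalised posteriors:
  π_1·L_1 = 0.19 × 6.28688e-06 = 1.19451e-06
  π_2·L_2 = 0.50 × 0.00253631 = 0.00126816
  π_3·L_3 = 0.31 × 0.0674887 = 0.0209215
Evidence: 1.19451e-06 + 0.00126816 + 0.0209215 = 0.0221908
P(Group 2 | x) = 0.00126816 / 0.0221908 ≈ 0.0571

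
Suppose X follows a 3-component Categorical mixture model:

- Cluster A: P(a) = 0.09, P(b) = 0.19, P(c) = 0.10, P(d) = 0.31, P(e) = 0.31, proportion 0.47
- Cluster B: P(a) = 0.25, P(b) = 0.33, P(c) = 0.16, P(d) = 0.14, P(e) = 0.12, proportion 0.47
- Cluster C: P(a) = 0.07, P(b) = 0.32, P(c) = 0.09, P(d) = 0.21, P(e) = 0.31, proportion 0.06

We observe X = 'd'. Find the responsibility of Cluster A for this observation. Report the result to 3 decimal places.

The responsibility of component k is π_k f_k(x) divided by Σ_j π_j f_j(x).
Component likelihoods at x = 'd':
  f_A = P(d | comp) = 0.31
  f_B = P(d | comp) = 0.14
  f_C = P(d | comp) = 0.21
Unnormalised posteriors:
  π_A·f_A = 0.47 × 0.31 = 0.1457
  π_B·f_B = 0.47 × 0.14 = 0.0658
  π_C·f_C = 0.06 × 0.21 = 0.0126
Normaliser: 0.1457 + 0.0658 + 0.0126 = 0.2241
P(Cluster A | 'd') ≈ 0.650

0.650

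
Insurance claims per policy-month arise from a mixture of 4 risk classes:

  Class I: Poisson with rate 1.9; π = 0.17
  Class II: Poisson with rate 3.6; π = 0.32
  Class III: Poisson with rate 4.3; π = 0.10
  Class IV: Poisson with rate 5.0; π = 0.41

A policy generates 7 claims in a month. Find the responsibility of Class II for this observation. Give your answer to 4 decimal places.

0.2118

The responsibility of component k is π_k f_k(x) divided by Σ_j π_j f_j(x).
Poisson probabilities:
  L_I = e^(−1.9)·1.9^7/7! = 0.00265268
  L_II = e^(−3.6)·3.6^7/7! = 0.0424841
  L_III = e^(−4.3)·4.3^7/7! = 0.0731783
  L_IV = e^(−5.0)·5.0^7/7! = 0.104445
Unnormalised posteriors:
  π_I·L_I = 0.17 × 0.00265268 = 0.000450956
  π_II·L_II = 0.32 × 0.0424841 = 0.0135949
  π_III·L_III = 0.10 × 0.0731783 = 0.00731783
  π_IV·L_IV = 0.41 × 0.104445 = 0.0428224
Denominator: 0.000450956 + 0.0135949 + 0.00731783 + 0.0428224 = 0.0641861
P(Class II | data) ≈ 0.2118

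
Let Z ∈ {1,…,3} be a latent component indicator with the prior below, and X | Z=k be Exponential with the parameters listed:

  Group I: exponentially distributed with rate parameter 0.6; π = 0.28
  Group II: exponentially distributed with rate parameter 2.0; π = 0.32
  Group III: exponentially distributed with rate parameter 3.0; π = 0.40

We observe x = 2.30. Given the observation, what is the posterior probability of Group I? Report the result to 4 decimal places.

The responsibility of component k is P(Z=k) f_k(x) divided by Σ_j P(Z=j) f_j(x).
Component likelihoods at x = 2.30:
  f_I = 0.6·e^(−0.6·2.30) = 0.6·e^(−1.3800) = 0.150947
  f_II = 2.0·e^(−2.0·2.30) = 2.0·e^(−4.6000) = 0.0201037
  f_III = 3.0·e^(−3.0·2.30) = 3.0·e^(−6.9000) = 0.00302336
Prior × likelihood for each component:
  P(Z=I)·f_I = 0.28 × 0.150947 = 0.0422652
  P(Z=II)·f_II = 0.32 × 0.0201037 = 0.00643317
  P(Z=III)·f_III = 0.40 × 0.00302336 = 0.00120934
Denominator: 0.0422652 + 0.00643317 + 0.00120934 = 0.0499077
Responsibility of Group I: 0.0422652 / 0.0499077 ≈ 0.8469

0.8469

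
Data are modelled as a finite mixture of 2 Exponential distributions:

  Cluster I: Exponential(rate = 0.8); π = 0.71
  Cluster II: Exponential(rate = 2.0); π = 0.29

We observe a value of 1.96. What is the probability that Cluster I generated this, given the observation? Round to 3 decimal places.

0.911

By Bayes' theorem, P(k | x) = π_k f_k(x) / Σ_j π_j f_j(x).
Evaluate each component's likelihood at the observed value:
  p_I = 0.8·e^(−0.8·1.96) = 0.8·e^(−1.5680) = 0.166769
  p_II = 2.0·e^(−2.0·1.96) = 2.0·e^(−3.9200) = 0.0396822
Multiply by the mixture weights:
  π_I·p_I = 0.71 × 0.166769 = 0.118406
  π_II·p_II = 0.29 × 0.0396822 = 0.0115078
Denominator: 0.118406 + 0.0115078 = 0.129914
So the posterior for Cluster I is 0.118406 / 0.129914 ≈ 0.911.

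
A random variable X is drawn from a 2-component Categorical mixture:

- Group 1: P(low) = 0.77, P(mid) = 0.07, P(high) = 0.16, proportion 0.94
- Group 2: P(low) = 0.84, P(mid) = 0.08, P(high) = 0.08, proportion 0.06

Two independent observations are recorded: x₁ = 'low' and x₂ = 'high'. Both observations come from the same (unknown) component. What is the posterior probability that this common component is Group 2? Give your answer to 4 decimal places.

0.0336

By Bayes' theorem, P(k | x) = P(Z=k) f_k(x) / Σ_j P(Z=j) f_j(x).
Since both observations come from the same component, the likelihood for component k is f_k(x₁)·f_k(x₂).
  L_1 = [P(low | comp) = 0.77] × [0.16] = 0.1232
  L_2 = [P(low | comp) = 0.84] × [0.08] = 0.0672
Weight by the priors:
  P(Z=1)·L_1 = 0.94 × 0.1232 = 0.115808
  P(Z=2)·L_2 = 0.06 × 0.0672 = 0.004032
Denominator: 0.115808 + 0.004032 = 0.11984
So the posterior for Group 2 is 0.004032 / 0.11984 ≈ 0.0336.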